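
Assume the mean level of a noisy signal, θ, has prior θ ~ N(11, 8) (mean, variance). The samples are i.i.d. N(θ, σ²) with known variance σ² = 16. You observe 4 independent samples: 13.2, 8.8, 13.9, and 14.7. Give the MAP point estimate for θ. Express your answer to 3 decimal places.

n = 4; x̄ = (13.2 + 8.8 + 13.9 + 14.7)/4 = 50.6/4 = 12.65.
For a Normal prior and Normal likelihood with known variance, the posterior is Normal; its mode equals its mean, the precision-weighted average.
Prior precision 1/σ₀² = 1/8 = 0.125; data precision n/σ² = 4/16 = 0.25.
θ̂ = (0.125·11 + 0.25·12.65) / (0.125 + 0.25) = 4.5375/0.375 = 12.100.

θ̂_MAP = 12.100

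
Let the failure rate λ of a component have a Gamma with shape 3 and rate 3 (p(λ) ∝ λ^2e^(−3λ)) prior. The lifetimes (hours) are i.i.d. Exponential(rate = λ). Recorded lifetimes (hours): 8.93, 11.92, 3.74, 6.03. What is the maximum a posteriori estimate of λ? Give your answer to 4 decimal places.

The Exponential(rate=λ) likelihood is ∝ λ^n e^(−λΣtᵢ). Here n = 4 and Σtᵢ = 8.93 + 11.92 + 3.74 + 6.03 = 30.62.
Posterior ∝ λ^2e^(−3λ) · λ^4e^(−30.62λ) = λ^6e^(−33.62λ), i.e. Gamma(7, 33.62).
Mode = (a−1)/b = 6/33.62 ≈ 0.1785.

λ̂_MAP = 0.1785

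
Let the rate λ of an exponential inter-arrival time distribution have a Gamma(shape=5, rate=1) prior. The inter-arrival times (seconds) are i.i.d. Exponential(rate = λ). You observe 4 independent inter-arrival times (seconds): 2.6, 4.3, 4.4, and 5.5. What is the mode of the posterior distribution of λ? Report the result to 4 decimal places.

λ̂_MAP = 0.4494

The Exponential(rate=λ) likelihood is ∝ λ^n e^(−λΣtᵢ). Here n = 4 and Σtᵢ = 2.6 + 4.3 + 4.4 + 5.5 = 16.8.
Posterior ∝ λ^4e^(−1λ) · λ^4e^(−16.8λ) = λ^8e^(−17.8λ), i.e. Gamma(9, 17.8).
Mode = (a−1)/b = 8/17.8 ≈ 0.4494.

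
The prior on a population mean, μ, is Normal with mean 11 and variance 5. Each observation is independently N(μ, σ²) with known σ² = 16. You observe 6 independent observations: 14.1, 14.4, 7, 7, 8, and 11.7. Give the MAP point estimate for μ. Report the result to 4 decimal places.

μ̂_MAP = 10.5870

n = 6; x̄ = (14.1 + 14.4 + 7 + 7 + 8 + 11.7)/6 = 62.2/6 = 311/30 ≈ 10.3667.
For a Normal prior and Normal likelihood with known variance, the posterior is Normal; its mode equals its mean, the precision-weighted average.
Prior precision 1/σ₀² = 1/5 = 0.2; data precision n/σ² = 6/16 = 0.375.
μ̂ = (0.2·11 + 0.375·(311/30)) / (0.2 + 0.375) = 6.0875/0.575 = 487/46 ≈ 10.5870.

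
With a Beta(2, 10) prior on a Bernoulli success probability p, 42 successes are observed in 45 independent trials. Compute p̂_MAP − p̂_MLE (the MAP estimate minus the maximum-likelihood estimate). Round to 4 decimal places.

Posterior is Beta(44, 13); MAP = (44−1)/(57−2) = 43/55 ≈ 0.78182.
MLE ignores the prior: p̂_MLE = k/n = 42/45 ≈ 0.93333.
Difference = 43/55 − 42/45 = -5/33 ≈ -0.1515.

MAP − MLE = -0.1515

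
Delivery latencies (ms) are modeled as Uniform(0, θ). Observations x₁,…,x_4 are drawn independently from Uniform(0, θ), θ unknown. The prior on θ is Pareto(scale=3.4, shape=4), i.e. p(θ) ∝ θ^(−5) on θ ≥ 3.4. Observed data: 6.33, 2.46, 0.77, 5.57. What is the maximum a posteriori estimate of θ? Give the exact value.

θ̂_MAP = 6.33

The Uniform(0, θ) likelihood is θ^(−n) for θ ≥ max(xᵢ), zero otherwise. Here max(xᵢ) = 6.33.
Posterior ∝ θ^(−5) · θ^(−4) = θ^(−9) on θ ≥ max(3.4, 6.33) = 6.33.
This density is strictly decreasing in θ, so the posterior mode lies at the lower boundary of the support.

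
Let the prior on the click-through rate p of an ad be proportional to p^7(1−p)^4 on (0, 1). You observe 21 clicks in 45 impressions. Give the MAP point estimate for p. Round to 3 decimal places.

p̂_MAP = 0.500

The prior density ∝ p^7(1−p)^4 is the kernel of Beta(8, 5).
Data: 21 successes in 45 trials. The binomial likelihood contributes p^21(1−p)^24, so the posterior is Beta(8+21, 5+24) = Beta(29, 29).
For Beta(a, b) with a, b > 1 the mode is (a−1)/(a+b−2) = 28/56 ≈ 0.500.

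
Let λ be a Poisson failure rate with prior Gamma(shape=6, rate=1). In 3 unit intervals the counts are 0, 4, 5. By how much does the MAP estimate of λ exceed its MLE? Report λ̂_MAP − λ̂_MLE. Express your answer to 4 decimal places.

MAP − MLE = 0.5000

Σxᵢ = 9. Posterior is Gamma(15, 4); MAP = (15−1)/4 = 14/4 ≈ 3.50000.
MLE = x̄ = 9/3 ≈ 3.00000.
Difference = 14/4 − 9/3 = 1/2 ≈ 0.5000.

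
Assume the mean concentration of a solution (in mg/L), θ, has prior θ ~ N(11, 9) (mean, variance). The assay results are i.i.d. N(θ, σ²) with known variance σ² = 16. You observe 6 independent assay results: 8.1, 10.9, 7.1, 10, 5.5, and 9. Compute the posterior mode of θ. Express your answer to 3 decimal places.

θ̂_MAP = 9.020

n = 6; x̄ = (8.1 + 10.9 + 7.1 + 10 + 5.5 + 9)/6 = 50.6/6 = 253/30 ≈ 8.4333.
For a Normal prior and Normal likelihood with known variance, the posterior is Normal; its mode equals its mean, the precision-weighted average.
Prior precision 1/σ₀² = 1/9; data precision n/σ² = 6/16 = 0.375.
θ̂ = ((1/9)·11 + 0.375·(253/30)) / (1/9 + 0.375) = (3157/720)/(35/72) = 9.020.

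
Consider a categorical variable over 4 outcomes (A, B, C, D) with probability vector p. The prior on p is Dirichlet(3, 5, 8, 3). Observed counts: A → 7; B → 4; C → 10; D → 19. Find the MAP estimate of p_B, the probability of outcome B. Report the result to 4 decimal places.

The posterior is Dirichlet(αᵢ + nᵢ) = Dirichlet(10, 9, 18, 22).
For a Dirichlet(a₁,…,a_K) with all aᵢ > 1, the mode has j-th component (aⱼ − 1)/(Σaᵢ − K).
Here Σaᵢ = 59 and K = 4, so p_B = (9 − 1)/(59 − 4) = 8/55 ≈ 0.1455.

MAP estimate of p_B = 0.1455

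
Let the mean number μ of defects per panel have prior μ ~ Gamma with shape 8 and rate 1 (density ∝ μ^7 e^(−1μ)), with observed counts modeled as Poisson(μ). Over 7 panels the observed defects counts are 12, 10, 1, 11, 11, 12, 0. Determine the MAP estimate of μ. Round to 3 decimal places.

Σxᵢ = 12+10+1+11+11+12+0 = 57, with n = 7.
Posterior ∝ μ^7e^(−1μ) · μ^57e^(−7μ) = μ^64e^(−8μ), i.e. Gamma(shape=65, rate=8).
The mode of a Gamma(a, b) with a ≥ 1 (shape–rate) is (a−1)/b = 64/8 ≈ 8.000.

μ̂_MAP = 8.000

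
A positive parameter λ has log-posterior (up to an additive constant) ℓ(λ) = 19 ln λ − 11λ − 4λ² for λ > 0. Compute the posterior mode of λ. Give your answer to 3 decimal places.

ℓ'(λ) = 19/λ − 11 − 8λ. Setting this to zero and multiplying by λ: 8λ² + 11λ − 19 = 0.
λ = (−11 + √(11² + 4·8·19)) / (2·8) = (−11 + √729) / 16 = (−11 + 27)/16 = 1.
ℓ''(λ) = −19/λ² − 8 < 0, confirming a maximum.

λ̂_MAP = 1.000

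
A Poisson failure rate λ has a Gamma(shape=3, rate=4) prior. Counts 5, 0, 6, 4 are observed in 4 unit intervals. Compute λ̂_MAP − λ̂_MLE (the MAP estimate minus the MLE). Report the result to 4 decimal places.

Σxᵢ = 15. Posterior is Gamma(18, 8); MAP = (18−1)/8 = 17/8 ≈ 2.12500.
MLE = x̄ = 15/4 ≈ 3.75000.
Difference = 17/8 − 15/4 = -13/8 ≈ -1.6250.

MAP − MLE = -1.6250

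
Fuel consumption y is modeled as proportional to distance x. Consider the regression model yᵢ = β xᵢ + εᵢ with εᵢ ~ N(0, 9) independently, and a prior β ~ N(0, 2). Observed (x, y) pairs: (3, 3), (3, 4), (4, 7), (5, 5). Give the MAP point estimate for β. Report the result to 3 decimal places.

β̂_MAP = 1.165

log p(β | y) = −Σ(yᵢ − βxᵢ)²/(2·9) − β²/(2·2) + const.
Setting the derivative to zero: Σxᵢ(yᵢ − βxᵢ)/9 − β/2 = 0, so β = Σxᵢyᵢ / (Σxᵢ² + σ²/τ²).
Σxᵢyᵢ = 3·3 + 3·4 + 4·7 + 5·5 = 74; Σxᵢ² = 59; σ²/τ² = 4.5.
β̂_MAP = 74 / (59 + 4.5) = 74/63.5 ≈ 1.165.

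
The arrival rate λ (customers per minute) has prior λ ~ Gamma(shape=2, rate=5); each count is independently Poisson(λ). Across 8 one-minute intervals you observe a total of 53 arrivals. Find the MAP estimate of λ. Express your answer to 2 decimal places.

Σxᵢ = 53, n = 8.
Posterior ∝ λe^(−5λ) · λ^53e^(−8λ) = λ^54e^(−13λ), i.e. Gamma(shape=55, rate=13).
The mode of a Gamma(a, b) with a ≥ 1 (shape–rate) is (a−1)/b = 54/13 ≈ 4.15.

λ̂_MAP = 4.15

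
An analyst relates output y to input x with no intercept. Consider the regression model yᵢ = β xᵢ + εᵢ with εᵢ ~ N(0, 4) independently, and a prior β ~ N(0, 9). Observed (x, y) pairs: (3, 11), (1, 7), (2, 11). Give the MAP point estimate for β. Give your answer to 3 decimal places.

β̂_MAP = 4.292

log p(β | y) = −Σ(yᵢ − βxᵢ)²/(2·4) − β²/(2·9) + const.
Setting the derivative to zero: Σxᵢ(yᵢ − βxᵢ)/4 − β/9 = 0, so β = Σxᵢyᵢ / (Σxᵢ² + σ²/τ²).
Σxᵢyᵢ = 3·11 + 1·7 + 2·11 = 62; Σxᵢ² = 14; σ²/τ² = 4/9.
β̂_MAP = 62 / (14 + 4/9) = 62/(130/9) = 279/65 ≈ 4.292.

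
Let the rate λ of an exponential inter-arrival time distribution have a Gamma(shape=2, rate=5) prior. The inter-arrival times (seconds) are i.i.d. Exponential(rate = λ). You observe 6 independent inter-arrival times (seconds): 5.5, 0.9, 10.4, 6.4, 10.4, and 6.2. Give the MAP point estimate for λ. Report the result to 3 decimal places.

λ̂_MAP = 0.156

The Exponential(rate=λ) likelihood is ∝ λ^n e^(−λΣtᵢ). Here n = 6 and Σtᵢ = 5.5 + 0.9 + 10.4 + 6.4 + 10.4 + 6.2 = 39.8.
Posterior ∝ λe^(−5λ) · λ^6e^(−39.8λ) = λ^7e^(−44.8λ), i.e. Gamma(8, 44.8).
Mode = (a−1)/b = 7/44.8 ≈ 0.156.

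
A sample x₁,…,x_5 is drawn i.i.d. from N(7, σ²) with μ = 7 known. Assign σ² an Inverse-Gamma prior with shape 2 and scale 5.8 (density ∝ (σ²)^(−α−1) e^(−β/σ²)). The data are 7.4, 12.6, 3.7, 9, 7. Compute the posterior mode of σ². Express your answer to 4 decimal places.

Sum of squared deviations about the known mean: SS = (7.4−7)² + (12.6−7)² + (3.7−7)² + (9−7)² + (7−7)² = 46.41.
The Normal likelihood contributes (σ²)^(−n/2) exp(−SS/(2σ²)), so the posterior is Inverse-Gamma(α + n/2, β + SS/2) = Inverse-Gamma(4.5, 29.005).
The mode of Inverse-Gamma(a, b) is b/(a+1) = 29.005/5.5 ≈ 5.2736.

σ̂²_MAP = 5.2736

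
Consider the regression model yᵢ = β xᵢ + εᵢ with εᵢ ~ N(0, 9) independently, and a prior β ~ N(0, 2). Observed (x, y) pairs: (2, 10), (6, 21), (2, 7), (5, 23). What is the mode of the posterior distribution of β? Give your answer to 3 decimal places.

log p(β | y) = −Σ(yᵢ − βxᵢ)²/(2·9) − β²/(2·2) + const.
Setting the derivative to zero: Σxᵢ(yᵢ − βxᵢ)/9 − β/2 = 0, so β = Σxᵢyᵢ / (Σxᵢ² + σ²/τ²).
Σxᵢyᵢ = 2·10 + 6·21 + 2·7 + 5·23 = 275; Σxᵢ² = 69; σ²/τ² = 4.5.
β̂_MAP = 275 / (69 + 4.5) = 275/73.5 ≈ 3.741.

β̂_MAP = 3.741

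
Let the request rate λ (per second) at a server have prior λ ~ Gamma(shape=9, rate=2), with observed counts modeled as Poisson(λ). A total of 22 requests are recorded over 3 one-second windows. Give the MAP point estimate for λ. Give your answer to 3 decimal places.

λ̂_MAP = 6.000

Σxᵢ = 22, n = 3.
Posterior ∝ λ^8e^(−2λ) · λ^22e^(−3λ) = λ^30e^(−5λ), i.e. Gamma(shape=31, rate=5).
The mode of a Gamma(a, b) with a ≥ 1 (shape–rate) is (a−1)/b = 30/5 ≈ 6.000.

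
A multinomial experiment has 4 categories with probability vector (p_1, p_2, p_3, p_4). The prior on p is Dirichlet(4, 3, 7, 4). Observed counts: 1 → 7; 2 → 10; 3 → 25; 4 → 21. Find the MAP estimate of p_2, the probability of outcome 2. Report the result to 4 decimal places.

MAP estimate: 0.1558

The posterior is Dirichlet(αᵢ + nᵢ) = Dirichlet(11, 13, 32, 25).
For a Dirichlet(a₁,…,a_K) with all aᵢ > 1, the mode has j-th component (aⱼ − 1)/(Σaᵢ − K).
Here Σaᵢ = 81 and K = 4, so p_2 = (13 − 1)/(81 − 4) = 12/77 ≈ 0.1558.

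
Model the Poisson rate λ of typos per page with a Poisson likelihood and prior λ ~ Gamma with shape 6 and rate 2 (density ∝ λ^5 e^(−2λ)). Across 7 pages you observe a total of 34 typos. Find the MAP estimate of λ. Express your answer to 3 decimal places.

Σxᵢ = 34, n = 7.
Posterior ∝ λ^5e^(−2λ) · λ^34e^(−7λ) = λ^39e^(−9λ), i.e. Gamma(shape=40, rate=9).
The mode of a Gamma(a, b) with a ≥ 1 (shape–rate) is (a−1)/b = 39/9 ≈ 4.333.

λ̂_MAP = 4.333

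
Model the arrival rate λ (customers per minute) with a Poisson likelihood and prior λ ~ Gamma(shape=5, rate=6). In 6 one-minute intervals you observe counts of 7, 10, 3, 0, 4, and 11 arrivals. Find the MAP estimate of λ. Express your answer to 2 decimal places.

λ̂_MAP = 3.25

Σxᵢ = 7+10+3+0+4+11 = 35, with n = 6.
Posterior ∝ λ^4e^(−6λ) · λ^35e^(−6λ) = λ^39e^(−12λ), i.e. Gamma(shape=40, rate=12).
The mode of a Gamma(a, b) with a ≥ 1 (shape–rate) is (a−1)/b = 39/12 ≈ 3.25.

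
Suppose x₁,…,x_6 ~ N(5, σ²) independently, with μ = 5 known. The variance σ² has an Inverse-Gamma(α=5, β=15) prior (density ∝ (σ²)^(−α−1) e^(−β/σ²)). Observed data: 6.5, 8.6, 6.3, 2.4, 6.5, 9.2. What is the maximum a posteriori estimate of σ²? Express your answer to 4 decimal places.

Sum of squared deviations about the known mean: SS = (6.5−5)² + (8.6−5)² + (6.3−5)² + (2.4−5)² + (6.5−5)² + (9.2−5)² = 43.55.
The Normal likelihood contributes (σ²)^(−n/2) exp(−SS/(2σ²)), so the posterior is Inverse-Gamma(α + n/2, β + SS/2) = Inverse-Gamma(8, 36.775).
The mode of Inverse-Gamma(a, b) is b/(a+1) = 36.775/9 ≈ 4.0861.

σ̂²_MAP = 4.0861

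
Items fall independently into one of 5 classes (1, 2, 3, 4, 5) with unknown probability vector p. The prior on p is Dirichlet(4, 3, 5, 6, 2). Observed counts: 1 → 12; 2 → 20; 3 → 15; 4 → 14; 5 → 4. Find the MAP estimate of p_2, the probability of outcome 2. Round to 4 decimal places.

The posterior is Dirichlet(αᵢ + nᵢ) = Dirichlet(16, 23, 20, 20, 6).
For a Dirichlet(a₁,…,a_K) with all aᵢ > 1, the mode has j-th component (aⱼ − 1)/(Σaᵢ − K).
Here Σaᵢ = 85 and K = 5, so p_2 = (23 − 1)/(85 − 5) = 22/80 ≈ 0.2750.

MAP estimate: 0.2750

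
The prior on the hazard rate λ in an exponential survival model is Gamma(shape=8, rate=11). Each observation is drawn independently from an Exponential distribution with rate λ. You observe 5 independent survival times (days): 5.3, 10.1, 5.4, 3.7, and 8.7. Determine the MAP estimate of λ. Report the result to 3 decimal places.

The Exponential(rate=λ) likelihood is ∝ λ^n e^(−λΣtᵢ). Here n = 5 and Σtᵢ = 5.3 + 10.1 + 5.4 + 3.7 + 8.7 = 33.2.
Posterior ∝ λ^7e^(−11λ) · λ^5e^(−33.2λ) = λ^12e^(−44.2λ), i.e. Gamma(13, 44.2).
Mode = (a−1)/b = 12/44.2 ≈ 0.271.

λ̂_MAP = 0.271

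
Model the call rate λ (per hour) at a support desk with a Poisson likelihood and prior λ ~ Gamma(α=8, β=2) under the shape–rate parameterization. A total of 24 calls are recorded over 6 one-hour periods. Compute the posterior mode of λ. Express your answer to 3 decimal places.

Σxᵢ = 24, n = 6.
Posterior ∝ λ^7e^(−2λ) · λ^24e^(−6λ) = λ^31e^(−8λ), i.e. Gamma(shape=32, rate=8).
The mode of a Gamma(a, b) with a ≥ 1 (shape–rate) is (a−1)/b = 31/8 ≈ 3.875.

λ̂_MAP = 3.875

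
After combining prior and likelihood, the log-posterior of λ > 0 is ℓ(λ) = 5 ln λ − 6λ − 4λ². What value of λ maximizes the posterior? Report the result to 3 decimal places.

λ̂_MAP = 0.500

ℓ'(λ) = 5/λ − 6 − 8λ. Setting this to zero and multiplying by λ: 8λ² + 6λ − 5 = 0.
λ = (−6 + √(6² + 4·8·5)) / (2·8) = (−6 + √196) / 16 = (−6 + 14)/16 = 1/2.
ℓ''(λ) = −5/λ² − 8 < 0, confirming a maximum.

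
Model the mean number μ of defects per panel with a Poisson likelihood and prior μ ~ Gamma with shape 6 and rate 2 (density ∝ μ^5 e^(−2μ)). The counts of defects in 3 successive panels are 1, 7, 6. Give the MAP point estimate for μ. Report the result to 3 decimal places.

Σxᵢ = 1+7+6 = 14, with n = 3.
Posterior ∝ μ^5e^(−2μ) · μ^14e^(−3μ) = μ^19e^(−5μ), i.e. Gamma(shape=20, rate=5).
The mode of a Gamma(a, b) with a ≥ 1 (shape–rate) is (a−1)/b = 19/5 ≈ 3.800.

μ̂_MAP = 3.800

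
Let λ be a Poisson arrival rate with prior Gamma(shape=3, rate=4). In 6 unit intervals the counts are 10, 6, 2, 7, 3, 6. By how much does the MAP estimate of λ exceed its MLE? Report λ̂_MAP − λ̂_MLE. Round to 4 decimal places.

Σxᵢ = 34. Posterior is Gamma(37, 10); MAP = (37−1)/10 = 36/10 ≈ 3.60000.
MLE = x̄ = 34/6 ≈ 5.66667.
Difference = 36/10 − 34/6 = -31/15 ≈ -2.0667.

MAP − MLE = -2.0667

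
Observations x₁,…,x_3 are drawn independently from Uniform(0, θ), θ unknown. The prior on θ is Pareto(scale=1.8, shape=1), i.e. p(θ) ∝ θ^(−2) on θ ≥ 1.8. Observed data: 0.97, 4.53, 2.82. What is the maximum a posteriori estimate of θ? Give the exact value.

θ̂_MAP = 4.53

The Uniform(0, θ) likelihood is θ^(−n) for θ ≥ max(xᵢ), zero otherwise. Here max(xᵢ) = 4.53.
Posterior ∝ θ^(−2) · θ^(−3) = θ^(−5) on θ ≥ max(1.8, 4.53) = 4.53.
This density is strictly decreasing in θ, so the posterior mode lies at the lower boundary of the support.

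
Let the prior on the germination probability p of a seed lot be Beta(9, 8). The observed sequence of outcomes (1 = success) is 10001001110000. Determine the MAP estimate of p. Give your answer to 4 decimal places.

Prior: Beta(9, 8).
Data: 5 successes in 14 trials (from the sequence). The binomial likelihood contributes p^5(1−p)^9, so the posterior is Beta(9+5, 8+9) = Beta(14, 17).
For Beta(a, b) with a, b > 1 the mode is (a−1)/(a+b−2) = 13/29 ≈ 0.4483.

p̂_MAP = 0.4483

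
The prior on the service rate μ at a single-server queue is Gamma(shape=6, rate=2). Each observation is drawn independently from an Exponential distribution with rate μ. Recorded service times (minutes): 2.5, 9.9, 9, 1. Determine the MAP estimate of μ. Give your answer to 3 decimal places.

The Exponential(rate=μ) likelihood is ∝ μ^n e^(−μΣtᵢ). Here n = 4 and Σtᵢ = 2.5 + 9.9 + 9 + 1 = 22.4.
Posterior ∝ μ^5e^(−2μ) · μ^4e^(−22.4μ) = μ^9e^(−24.4μ), i.e. Gamma(10, 24.4).
Mode = (a−1)/b = 9/24.4 ≈ 0.369.

μ̂_MAP = 0.369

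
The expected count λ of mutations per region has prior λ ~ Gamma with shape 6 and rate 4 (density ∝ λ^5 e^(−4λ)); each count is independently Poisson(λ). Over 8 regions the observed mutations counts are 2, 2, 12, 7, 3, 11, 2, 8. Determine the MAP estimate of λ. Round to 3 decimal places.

Σxᵢ = 2+2+12+7+3+11+2+8 = 47, with n = 8.
Posterior ∝ λ^5e^(−4λ) · λ^47e^(−8λ) = λ^52e^(−12λ), i.e. Gamma(shape=53, rate=12).
The mode of a Gamma(a, b) with a ≥ 1 (shape–rate) is (a−1)/b = 52/12 ≈ 4.333.

λ̂_MAP = 4.333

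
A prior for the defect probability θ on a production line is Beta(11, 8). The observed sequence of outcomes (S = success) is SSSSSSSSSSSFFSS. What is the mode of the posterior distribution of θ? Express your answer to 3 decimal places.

θ̂_MAP = 0.719

Prior: Beta(11, 8).
Data: 13 successes in 15 trials (from the sequence). The binomial likelihood contributes θ^13(1−θ)^2, so the posterior is Beta(11+13, 8+2) = Beta(24, 10).
For Beta(a, b) with a, b > 1 the mode is (a−1)/(a+b−2) = 23/32 ≈ 0.719.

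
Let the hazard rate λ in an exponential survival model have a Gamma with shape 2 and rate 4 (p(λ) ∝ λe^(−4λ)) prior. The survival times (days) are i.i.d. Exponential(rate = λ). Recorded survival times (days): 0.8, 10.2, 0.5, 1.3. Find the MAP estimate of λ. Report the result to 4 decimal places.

λ̂_MAP = 0.2976

The Exponential(rate=λ) likelihood is ∝ λ^n e^(−λΣtᵢ). Here n = 4 and Σtᵢ = 0.8 + 10.2 + 0.5 + 1.3 = 12.8.
Posterior ∝ λe^(−4λ) · λ^4e^(−12.8λ) = λ^5e^(−16.8λ), i.e. Gamma(6, 16.8).
Mode = (a−1)/b = 5/16.8 ≈ 0.2976.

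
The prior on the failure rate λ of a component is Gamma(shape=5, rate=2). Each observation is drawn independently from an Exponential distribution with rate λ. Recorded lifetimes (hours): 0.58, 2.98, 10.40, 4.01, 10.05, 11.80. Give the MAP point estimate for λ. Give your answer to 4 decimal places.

The Exponential(rate=λ) likelihood is ∝ λ^n e^(−λΣtᵢ). Here n = 6 and Σtᵢ = 0.58 + 2.98 + 10.40 + 4.01 + 10.05 + 11.80 = 39.82.
Posterior ∝ λ^4e^(−2λ) · λ^6e^(−39.82λ) = λ^10e^(−41.82λ), i.e. Gamma(11, 41.82).
Mode = (a−1)/b = 10/41.82 ≈ 0.2391.

λ̂_MAP = 0.2391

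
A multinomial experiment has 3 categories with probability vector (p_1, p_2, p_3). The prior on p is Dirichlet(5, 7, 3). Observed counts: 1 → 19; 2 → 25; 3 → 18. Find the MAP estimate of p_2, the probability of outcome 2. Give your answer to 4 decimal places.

The posterior is Dirichlet(αᵢ + nᵢ) = Dirichlet(24, 32, 21).
For a Dirichlet(a₁,…,a_K) with all aᵢ > 1, the mode has j-th component (aⱼ − 1)/(Σaᵢ − K).
Here Σaᵢ = 77 and K = 3, so p_2 = (32 − 1)/(77 − 3) = 31/74 ≈ 0.4189.

MAP estimate: 0.4189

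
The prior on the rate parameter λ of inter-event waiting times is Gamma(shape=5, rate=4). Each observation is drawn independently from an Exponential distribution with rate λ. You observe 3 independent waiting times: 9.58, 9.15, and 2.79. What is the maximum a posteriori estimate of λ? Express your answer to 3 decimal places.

The Exponential(rate=λ) likelihood is ∝ λ^n e^(−λΣtᵢ). Here n = 3 and Σtᵢ = 9.58 + 9.15 + 2.79 = 21.52.
Posterior ∝ λ^4e^(−4λ) · λ^3e^(−21.52λ) = λ^7e^(−25.52λ), i.e. Gamma(8, 25.52).
Mode = (a−1)/b = 7/25.52 ≈ 0.274.

λ̂_MAP = 0.274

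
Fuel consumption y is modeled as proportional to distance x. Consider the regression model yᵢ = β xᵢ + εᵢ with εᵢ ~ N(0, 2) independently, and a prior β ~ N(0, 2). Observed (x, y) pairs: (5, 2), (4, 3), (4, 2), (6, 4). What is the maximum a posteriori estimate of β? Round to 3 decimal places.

β̂_MAP = 0.574

log p(β | y) = −Σ(yᵢ − βxᵢ)²/(2·2) − β²/(2·2) + const.
Setting the derivative to zero: Σxᵢ(yᵢ − βxᵢ)/2 − β/2 = 0, so β = Σxᵢyᵢ / (Σxᵢ² + σ²/τ²).
Σxᵢyᵢ = 5·2 + 4·3 + 4·2 + 6·4 = 54; Σxᵢ² = 93; σ²/τ² = 1.
β̂_MAP = 54 / (93 + 1) = 54/94 ≈ 0.574.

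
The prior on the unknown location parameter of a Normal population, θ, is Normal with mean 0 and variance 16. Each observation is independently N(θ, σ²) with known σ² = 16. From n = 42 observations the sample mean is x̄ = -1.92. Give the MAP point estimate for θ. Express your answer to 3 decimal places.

θ̂_MAP = -1.875

n = 42, x̄ = -1.92.
For a Normal prior and Normal likelihood with known variance, the posterior is Normal; its mode equals its mean, the precision-weighted average.
Prior precision 1/σ₀² = 1/16 = 0.0625; data precision n/σ² = 42/16 = 2.625.
θ̂ = (0.0625·0 + 2.625·(-1.92)) / (0.0625 + 2.625) = (-5.04)/2.6875 = -2016/1075 ≈ -1.875.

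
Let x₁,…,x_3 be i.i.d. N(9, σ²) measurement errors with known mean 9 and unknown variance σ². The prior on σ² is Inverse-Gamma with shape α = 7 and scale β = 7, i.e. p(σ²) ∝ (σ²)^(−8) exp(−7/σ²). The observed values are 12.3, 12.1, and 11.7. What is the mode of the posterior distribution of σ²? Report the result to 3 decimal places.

σ̂²_MAP = 2.199

Sum of squared deviations about the known mean: SS = (12.3−9)² + (12.1−9)² + (11.7−9)² = 27.79.
The Normal likelihood contributes (σ²)^(−n/2) exp(−SS/(2σ²)), so the posterior is Inverse-Gamma(α + n/2, β + SS/2) = Inverse-Gamma(8.5, 20.895).
The mode of Inverse-Gamma(a, b) is b/(a+1) = 20.895/9.5 ≈ 2.199.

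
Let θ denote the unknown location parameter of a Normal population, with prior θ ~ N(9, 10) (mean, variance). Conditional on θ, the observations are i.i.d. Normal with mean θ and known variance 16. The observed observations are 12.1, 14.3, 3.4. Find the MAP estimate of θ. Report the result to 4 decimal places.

θ̂_MAP = 9.6087

n = 3; x̄ = (12.1 + 14.3 + 3.4)/3 = 29.8/3 = 149/15 ≈ 9.9333.
For a Normal prior and Normal likelihood with known variance, the posterior is Normal; its mode equals its mean, the precision-weighted average.
Prior precision 1/σ₀² = 1/10 = 0.1; data precision n/σ² = 3/16 = 0.1875.
θ̂ = (0.1·9 + 0.1875·(149/15)) / (0.1 + 0.1875) = 2.7625/0.2875 = 221/23 ≈ 9.6087.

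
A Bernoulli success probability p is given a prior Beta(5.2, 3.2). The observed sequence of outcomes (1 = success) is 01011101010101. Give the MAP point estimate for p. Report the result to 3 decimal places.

Prior: Beta(5.2, 3.2).
Data: 8 successes in 14 trials (from the sequence). The binomial likelihood contributes p^8(1−p)^6, so the posterior is Beta(5.2+8, 3.2+6) = Beta(13.2, 9.2).
For Beta(a, b) with a, b > 1 the mode is (a−1)/(a+b−2) = 12.2/20.4 ≈ 0.598.

p̂_MAP = 0.598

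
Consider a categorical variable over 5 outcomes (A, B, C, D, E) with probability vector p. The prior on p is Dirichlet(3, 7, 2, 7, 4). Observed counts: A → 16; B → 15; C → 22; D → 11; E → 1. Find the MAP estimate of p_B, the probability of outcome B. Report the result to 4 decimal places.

MAP estimate of p_B = 0.2530

The posterior is Dirichlet(αᵢ + nᵢ) = Dirichlet(19, 22, 24, 18, 5).
For a Dirichlet(a₁,…,a_K) with all aᵢ > 1, the mode has j-th component (aⱼ − 1)/(Σaᵢ − K).
Here Σaᵢ = 88 and K = 5, so p_B = (22 − 1)/(88 − 5) = 21/83 ≈ 0.2530.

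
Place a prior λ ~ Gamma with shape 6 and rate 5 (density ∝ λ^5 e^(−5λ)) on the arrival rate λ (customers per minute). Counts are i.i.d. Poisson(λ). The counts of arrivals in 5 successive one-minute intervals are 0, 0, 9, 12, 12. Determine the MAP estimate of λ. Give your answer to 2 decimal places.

λ̂_MAP = 3.80

Σxᵢ = 0+0+9+12+12 = 33, with n = 5.
Posterior ∝ λ^5e^(−5λ) · λ^33e^(−5λ) = λ^38e^(−10λ), i.e. Gamma(shape=39, rate=10).
The mode of a Gamma(a, b) with a ≥ 1 (shape–rate) is (a−1)/b = 38/10 ≈ 3.80.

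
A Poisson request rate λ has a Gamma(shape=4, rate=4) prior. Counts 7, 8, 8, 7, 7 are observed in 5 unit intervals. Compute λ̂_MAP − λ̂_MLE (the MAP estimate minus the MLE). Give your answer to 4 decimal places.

MAP − MLE = -2.9556

Σxᵢ = 37. Posterior is Gamma(41, 9); MAP = (41−1)/9 = 40/9 ≈ 4.44444.
MLE = x̄ = 37/5 ≈ 7.40000.
Difference = 40/9 − 37/5 = -133/45 ≈ -2.9556.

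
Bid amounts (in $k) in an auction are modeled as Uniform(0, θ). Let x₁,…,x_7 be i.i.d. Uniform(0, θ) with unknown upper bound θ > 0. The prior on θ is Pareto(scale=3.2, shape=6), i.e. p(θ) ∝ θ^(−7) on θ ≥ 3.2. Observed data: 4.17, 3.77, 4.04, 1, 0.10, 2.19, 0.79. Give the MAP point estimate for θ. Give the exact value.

The Uniform(0, θ) likelihood is θ^(−n) for θ ≥ max(xᵢ), zero otherwise. Here max(xᵢ) = 4.17.
Posterior ∝ θ^(−7) · θ^(−7) = θ^(−14) on θ ≥ max(3.2, 4.17) = 4.17.
This density is strictly decreasing in θ, so the posterior mode lies at the lower boundary of the support.

θ̂_MAP = 4.17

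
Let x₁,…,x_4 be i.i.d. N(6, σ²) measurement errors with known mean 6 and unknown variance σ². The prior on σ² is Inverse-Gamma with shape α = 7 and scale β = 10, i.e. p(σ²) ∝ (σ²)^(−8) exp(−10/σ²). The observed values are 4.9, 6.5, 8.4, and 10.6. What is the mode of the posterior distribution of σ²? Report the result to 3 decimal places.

Sum of squared deviations about the known mean: SS = (4.9−6)² + (6.5−6)² + (8.4−6)² + (10.6−6)² = 28.38.
The Normal likelihood contributes (σ²)^(−n/2) exp(−SS/(2σ²)), so the posterior is Inverse-Gamma(α + n/2, β + SS/2) = Inverse-Gamma(9, 24.19).
The mode of Inverse-Gamma(a, b) is b/(a+1) = 24.19/10 ≈ 2.419.

σ̂²_MAP = 2.419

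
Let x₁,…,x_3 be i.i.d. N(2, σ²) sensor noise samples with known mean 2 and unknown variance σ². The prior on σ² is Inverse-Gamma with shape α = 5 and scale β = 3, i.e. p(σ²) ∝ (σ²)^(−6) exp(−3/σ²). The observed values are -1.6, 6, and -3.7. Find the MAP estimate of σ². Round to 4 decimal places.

Sum of squared deviations about the known mean: SS = (-1.6−2)² + (6−2)² + (-3.7−2)² = 61.45.
The Normal likelihood contributes (σ²)^(−n/2) exp(−SS/(2σ²)), so the posterior is Inverse-Gamma(α + n/2, β + SS/2) = Inverse-Gamma(6.5, 33.725).
The mode of Inverse-Gamma(a, b) is b/(a+1) = 33.725/7.5 ≈ 4.4967.

σ̂²_MAP = 4.4967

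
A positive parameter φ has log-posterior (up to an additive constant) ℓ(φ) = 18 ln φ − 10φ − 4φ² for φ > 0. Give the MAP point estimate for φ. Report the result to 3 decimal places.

φ̂_MAP = 1.000

ℓ'(φ) = 18/φ − 10 − 8φ. Setting this to zero and multiplying by φ: 8φ² + 10φ − 18 = 0.
φ = (−10 + √(10² + 4·8·18)) / (2·8) = (−10 + √676) / 16 = (−10 + 26)/16 = 1.
ℓ''(φ) = −18/φ² − 8 < 0, confirming a maximum.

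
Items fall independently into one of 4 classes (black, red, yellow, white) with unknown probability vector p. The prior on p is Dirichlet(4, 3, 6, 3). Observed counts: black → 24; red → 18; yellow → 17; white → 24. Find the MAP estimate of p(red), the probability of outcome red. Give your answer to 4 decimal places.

The posterior is Dirichlet(αᵢ + nᵢ) = Dirichlet(28, 21, 23, 27).
For a Dirichlet(a₁,…,a_K) with all aᵢ > 1, the mode has j-th component (aⱼ − 1)/(Σaᵢ − K).
Here Σaᵢ = 99 and K = 4, so p(red) = (21 − 1)/(99 − 4) = 20/95 ≈ 0.2105.

MAP estimate of p(red) = 0.2105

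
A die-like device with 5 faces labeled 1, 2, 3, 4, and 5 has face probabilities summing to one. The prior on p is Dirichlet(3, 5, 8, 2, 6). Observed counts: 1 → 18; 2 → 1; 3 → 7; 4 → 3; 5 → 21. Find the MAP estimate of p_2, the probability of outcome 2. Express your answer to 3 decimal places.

MAP estimate: 0.072

The posterior is Dirichlet(αᵢ + nᵢ) = Dirichlet(21, 6, 15, 5, 27).
For a Dirichlet(a₁,…,a_K) with all aᵢ > 1, the mode has j-th component (aⱼ − 1)/(Σaᵢ − K).
Here Σaᵢ = 74 and K = 5, so p_2 = (6 − 1)/(74 − 5) = 5/69 ≈ 0.072.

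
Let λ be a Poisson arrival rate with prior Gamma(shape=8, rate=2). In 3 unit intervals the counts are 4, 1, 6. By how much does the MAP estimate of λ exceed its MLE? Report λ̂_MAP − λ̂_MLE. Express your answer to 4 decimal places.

Σxᵢ = 11. Posterior is Gamma(19, 5); MAP = (19−1)/5 = 18/5 ≈ 3.60000.
MLE = x̄ = 11/3 ≈ 3.66667.
Difference = 18/5 − 11/3 = -1/15 ≈ -0.0667.

MAP − MLE = -0.0667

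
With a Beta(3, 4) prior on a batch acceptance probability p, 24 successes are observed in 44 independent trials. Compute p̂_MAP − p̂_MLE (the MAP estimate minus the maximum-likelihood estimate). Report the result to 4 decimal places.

MAP − MLE = -0.0148

Posterior is Beta(27, 24); MAP = (27−1)/(51−2) = 26/49 ≈ 0.53061.
MLE ignores the prior: p̂_MLE = k/n = 24/44 ≈ 0.54545.
Difference = 26/49 − 24/44 = -8/539 ≈ -0.0148.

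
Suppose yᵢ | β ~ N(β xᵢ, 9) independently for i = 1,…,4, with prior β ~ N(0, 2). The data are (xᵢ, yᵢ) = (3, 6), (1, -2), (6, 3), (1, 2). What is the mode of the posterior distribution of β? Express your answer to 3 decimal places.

β̂_MAP = 0.699

log p(β | y) = −Σ(yᵢ − βxᵢ)²/(2·9) − β²/(2·2) + const.
Setting the derivative to zero: Σxᵢ(yᵢ − βxᵢ)/9 − β/2 = 0, so β = Σxᵢyᵢ / (Σxᵢ² + σ²/τ²).
Σxᵢyᵢ = 3·6 + 1·(-2) + 6·3 + 1·2 = 36; Σxᵢ² = 47; σ²/τ² = 4.5.
β̂_MAP = 36 / (47 + 4.5) = 36/51.5 ≈ 0.699.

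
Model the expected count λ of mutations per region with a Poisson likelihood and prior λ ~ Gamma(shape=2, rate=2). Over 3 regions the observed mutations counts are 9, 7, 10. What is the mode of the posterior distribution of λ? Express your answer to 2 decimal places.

λ̂_MAP = 5.40

Σxᵢ = 9+7+10 = 26, with n = 3.
Posterior ∝ λe^(−2λ) · λ^26e^(−3λ) = λ^27e^(−5λ), i.e. Gamma(shape=28, rate=5).
The mode of a Gamma(a, b) with a ≥ 1 (shape–rate) is (a−1)/b = 27/5 ≈ 5.40.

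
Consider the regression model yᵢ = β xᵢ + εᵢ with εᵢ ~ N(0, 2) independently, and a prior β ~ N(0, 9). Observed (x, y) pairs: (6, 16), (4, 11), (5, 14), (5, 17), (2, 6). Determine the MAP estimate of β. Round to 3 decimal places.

β̂_MAP = 2.890

log p(β | y) = −Σ(yᵢ − βxᵢ)²/(2·2) − β²/(2·9) + const.
Setting the derivative to zero: Σxᵢ(yᵢ − βxᵢ)/2 − β/9 = 0, so β = Σxᵢyᵢ / (Σxᵢ² + σ²/τ²).
Σxᵢyᵢ = 6·16 + 4·11 + 5·14 + 5·17 + 2·6 = 307; Σxᵢ² = 106; σ²/τ² = 2/9.
β̂_MAP = 307 / (106 + 2/9) = 307/(956/9) = 2763/956 ≈ 2.890.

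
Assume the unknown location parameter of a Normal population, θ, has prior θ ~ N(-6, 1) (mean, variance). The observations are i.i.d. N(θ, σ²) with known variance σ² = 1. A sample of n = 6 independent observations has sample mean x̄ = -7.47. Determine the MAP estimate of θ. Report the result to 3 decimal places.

θ̂_MAP = -7.260

n = 6, x̄ = -7.47.
For a Normal prior and Normal likelihood with known variance, the posterior is Normal; its mode equals its mean, the precision-weighted average.
Prior precision 1/σ₀² = 1/1 = 1; data precision n/σ² = 6/1 = 6.
θ̂ = (1·(-6) + 6·(-7.47)) / (1 + 6) = (-50.82)/7 = -7.260.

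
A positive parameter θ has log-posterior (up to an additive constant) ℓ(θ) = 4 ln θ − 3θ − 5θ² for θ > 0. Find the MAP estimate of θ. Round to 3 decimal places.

ℓ'(θ) = 4/θ − 3 − 10θ. Setting this to zero and multiplying by θ: 10θ² + 3θ − 4 = 0.
θ = (−3 + √(3² + 4·10·4)) / (2·10) = (−3 + √169) / 20 = (−3 + 13)/20 = 1/2.
ℓ''(θ) = −4/θ² − 10 < 0, confirming a maximum.

θ̂_MAP = 0.500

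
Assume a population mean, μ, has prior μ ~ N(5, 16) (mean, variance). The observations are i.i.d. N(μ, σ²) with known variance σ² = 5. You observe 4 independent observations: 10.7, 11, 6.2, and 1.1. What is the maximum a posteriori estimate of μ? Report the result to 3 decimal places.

μ̂_MAP = 7.087

n = 4; x̄ = (10.7 + 11 + 6.2 + 1.1)/4 = 29/4 = 7.25.
For a Normal prior and Normal likelihood with known variance, the posterior is Normal; its mode equals its mean, the precision-weighted average.
Prior precision 1/σ₀² = 1/16 = 0.0625; data precision n/σ² = 4/5 = 0.8.
μ̂ = (0.0625·5 + 0.8·7.25) / (0.0625 + 0.8) = 6.1125/0.8625 = 163/23 ≈ 7.087.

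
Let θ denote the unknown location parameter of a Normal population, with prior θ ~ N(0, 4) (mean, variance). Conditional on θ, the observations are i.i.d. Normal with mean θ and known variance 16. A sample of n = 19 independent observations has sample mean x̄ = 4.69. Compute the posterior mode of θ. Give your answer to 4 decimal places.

n = 19, x̄ = 4.69.
For a Normal prior and Normal likelihood with known variance, the posterior is Normal; its mode equals its mean, the precision-weighted average.
Prior precision 1/σ₀² = 1/4 = 0.25; data precision n/σ² = 19/16 = 1.1875.
θ̂ = (0.25·0 + 1.1875·4.69) / (0.25 + 1.1875) = 5.569375/1.4375 = 8911/2300 ≈ 3.8743.

θ̂_MAP = 3.8743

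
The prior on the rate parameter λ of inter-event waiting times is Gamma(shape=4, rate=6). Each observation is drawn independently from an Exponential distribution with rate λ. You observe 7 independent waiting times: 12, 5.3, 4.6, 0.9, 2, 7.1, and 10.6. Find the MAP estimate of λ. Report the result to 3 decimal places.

λ̂_MAP = 0.206

The Exponential(rate=λ) likelihood is ∝ λ^n e^(−λΣtᵢ). Here n = 7 and Σtᵢ = 12 + 5.3 + 4.6 + 0.9 + 2 + 7.1 + 10.6 = 42.5.
Posterior ∝ λ^3e^(−6λ) · λ^7e^(−42.5λ) = λ^10e^(−48.5λ), i.e. Gamma(11, 48.5).
Mode = (a−1)/b = 10/48.5 ≈ 0.206.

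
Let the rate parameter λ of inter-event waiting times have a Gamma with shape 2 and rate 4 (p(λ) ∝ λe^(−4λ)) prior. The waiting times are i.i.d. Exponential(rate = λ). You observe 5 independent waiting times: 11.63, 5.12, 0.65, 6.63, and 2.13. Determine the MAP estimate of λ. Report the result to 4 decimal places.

λ̂_MAP = 0.1989

The Exponential(rate=λ) likelihood is ∝ λ^n e^(−λΣtᵢ). Here n = 5 and Σtᵢ = 11.63 + 5.12 + 0.65 + 6.63 + 2.13 = 26.16.
Posterior ∝ λe^(−4λ) · λ^5e^(−26.16λ) = λ^6e^(−30.16λ), i.e. Gamma(7, 30.16).
Mode = (a−1)/b = 6/30.16 ≈ 0.1989.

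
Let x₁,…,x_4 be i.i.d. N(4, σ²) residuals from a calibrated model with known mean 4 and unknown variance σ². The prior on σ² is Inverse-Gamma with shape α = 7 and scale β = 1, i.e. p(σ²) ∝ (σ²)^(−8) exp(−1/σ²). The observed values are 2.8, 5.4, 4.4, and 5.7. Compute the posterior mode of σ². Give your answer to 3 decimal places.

σ̂²_MAP = 0.423

Sum of squared deviations about the known mean: SS = (2.8−4)² + (5.4−4)² + (4.4−4)² + (5.7−4)² = 6.45.
The Normal likelihood contributes (σ²)^(−n/2) exp(−SS/(2σ²)), so the posterior is Inverse-Gamma(α + n/2, β + SS/2) = Inverse-Gamma(9, 4.225).
The mode of Inverse-Gamma(a, b) is b/(a+1) = 4.225/10 ≈ 0.423.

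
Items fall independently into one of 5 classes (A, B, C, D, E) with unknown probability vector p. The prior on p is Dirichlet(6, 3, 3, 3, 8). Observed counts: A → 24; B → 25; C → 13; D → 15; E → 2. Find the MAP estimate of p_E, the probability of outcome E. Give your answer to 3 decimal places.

MAP estimate of p_E = 0.093

The posterior is Dirichlet(αᵢ + nᵢ) = Dirichlet(30, 28, 16, 18, 10).
For a Dirichlet(a₁,…,a_K) with all aᵢ > 1, the mode has j-th component (aⱼ − 1)/(Σaᵢ − K).
Here Σaᵢ = 102 and K = 5, so p_E = (10 − 1)/(102 − 5) = 9/97 ≈ 0.093.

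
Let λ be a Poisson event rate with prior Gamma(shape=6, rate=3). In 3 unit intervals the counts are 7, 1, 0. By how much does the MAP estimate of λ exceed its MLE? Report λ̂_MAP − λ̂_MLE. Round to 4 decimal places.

MAP − MLE = -0.5000

Σxᵢ = 8. Posterior is Gamma(14, 6); MAP = (14−1)/6 = 13/6 ≈ 2.16667.
MLE = x̄ = 8/3 ≈ 2.66667.
Difference = 13/6 − 8/3 = -1/2 ≈ -0.5000.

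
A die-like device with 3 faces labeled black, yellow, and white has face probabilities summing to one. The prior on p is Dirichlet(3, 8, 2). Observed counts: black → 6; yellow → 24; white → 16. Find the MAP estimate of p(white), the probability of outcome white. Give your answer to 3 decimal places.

MAP estimate of p(white) = 0.304

The posterior is Dirichlet(αᵢ + nᵢ) = Dirichlet(9, 32, 18).
For a Dirichlet(a₁,…,a_K) with all aᵢ > 1, the mode has j-th component (aⱼ − 1)/(Σaᵢ − K).
Here Σaᵢ = 59 and K = 3, so p(white) = (18 − 1)/(59 − 3) = 17/56 ≈ 0.304.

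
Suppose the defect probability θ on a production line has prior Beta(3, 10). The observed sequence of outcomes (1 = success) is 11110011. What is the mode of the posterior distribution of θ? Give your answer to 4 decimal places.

Prior: Beta(3, 10).
Data: 6 successes in 8 trials (from the sequence). The binomial likelihood contributes θ^6(1−θ)^2, so the posterior is Beta(3+6, 10+2) = Beta(9, 12).
For Beta(a, b) with a, b > 1 the mode is (a−1)/(a+b−2) = 8/19 ≈ 0.4211.

θ̂_MAP = 0.4211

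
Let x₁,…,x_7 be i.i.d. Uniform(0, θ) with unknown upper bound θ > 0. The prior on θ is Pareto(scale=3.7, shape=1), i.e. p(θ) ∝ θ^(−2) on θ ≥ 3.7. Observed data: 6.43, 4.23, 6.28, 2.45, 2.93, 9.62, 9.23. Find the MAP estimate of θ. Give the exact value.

The Uniform(0, θ) likelihood is θ^(−n) for θ ≥ max(xᵢ), zero otherwise. Here max(xᵢ) = 9.62.
Posterior ∝ θ^(−2) · θ^(−7) = θ^(−9) on θ ≥ max(3.7, 9.62) = 9.62.
This density is strictly decreasing in θ, so the posterior mode lies at the lower boundary of the support.

θ̂_MAP = 9.62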